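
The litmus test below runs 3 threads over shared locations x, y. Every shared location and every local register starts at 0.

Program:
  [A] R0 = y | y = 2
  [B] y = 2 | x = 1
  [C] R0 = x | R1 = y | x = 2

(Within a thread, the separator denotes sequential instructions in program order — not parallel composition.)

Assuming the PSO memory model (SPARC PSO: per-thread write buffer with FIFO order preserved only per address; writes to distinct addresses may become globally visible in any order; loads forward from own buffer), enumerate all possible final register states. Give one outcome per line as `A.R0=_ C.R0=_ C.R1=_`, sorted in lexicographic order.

A.R0=0 C.R0=0 C.R1=0
A.R0=0 C.R0=0 C.R1=2
A.R0=0 C.R0=1 C.R1=0
A.R0=0 C.R0=1 C.R1=2
A.R0=2 C.R0=0 C.R1=0
A.R0=2 C.R0=0 C.R1=2
A.R0=2 C.R0=1 C.R1=0
A.R0=2 C.R0=1 C.R1=2

outcome vector order: (A.R0,C.R0,C.R1)
|PSO outcomes| = 8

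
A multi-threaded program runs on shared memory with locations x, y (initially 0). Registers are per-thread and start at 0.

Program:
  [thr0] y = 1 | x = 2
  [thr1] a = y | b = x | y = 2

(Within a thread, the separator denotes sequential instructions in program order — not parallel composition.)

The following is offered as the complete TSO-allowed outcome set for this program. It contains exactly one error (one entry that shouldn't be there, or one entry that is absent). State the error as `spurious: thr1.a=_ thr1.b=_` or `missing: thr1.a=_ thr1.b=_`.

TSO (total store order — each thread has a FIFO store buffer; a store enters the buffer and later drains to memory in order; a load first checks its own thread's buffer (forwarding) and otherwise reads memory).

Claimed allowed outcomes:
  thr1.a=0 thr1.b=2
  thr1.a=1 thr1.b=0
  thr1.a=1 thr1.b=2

missing: thr1.a=0 thr1.b=0

outcome vector order: (thr1.a,thr1.b)
[TSO] allowed = {<0 0> <0 2> <1 0> <1 2>}
TSO∖claimed = {<0 0>}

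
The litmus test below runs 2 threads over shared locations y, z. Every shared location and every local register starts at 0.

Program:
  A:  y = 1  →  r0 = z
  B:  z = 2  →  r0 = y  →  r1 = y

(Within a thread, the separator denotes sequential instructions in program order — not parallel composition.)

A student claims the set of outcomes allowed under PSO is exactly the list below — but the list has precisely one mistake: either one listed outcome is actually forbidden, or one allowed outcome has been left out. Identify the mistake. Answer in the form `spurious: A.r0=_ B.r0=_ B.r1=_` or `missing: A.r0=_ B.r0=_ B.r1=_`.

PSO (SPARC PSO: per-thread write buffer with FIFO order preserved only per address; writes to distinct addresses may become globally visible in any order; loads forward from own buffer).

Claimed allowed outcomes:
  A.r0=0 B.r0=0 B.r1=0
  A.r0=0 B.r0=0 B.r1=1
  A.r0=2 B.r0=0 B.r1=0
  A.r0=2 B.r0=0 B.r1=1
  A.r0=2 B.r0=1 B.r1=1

missing: A.r0=0 B.r0=1 B.r1=1

outcome vector order: (A.r0,B.r0,B.r1)
PSO: 6 outcomes — {<0 0 0>; <0 0 1>; <0 1 1>; <2 0 0>; <2 0 1>; <2 1 1>}
PSO∖claimed = {<0 1 1>}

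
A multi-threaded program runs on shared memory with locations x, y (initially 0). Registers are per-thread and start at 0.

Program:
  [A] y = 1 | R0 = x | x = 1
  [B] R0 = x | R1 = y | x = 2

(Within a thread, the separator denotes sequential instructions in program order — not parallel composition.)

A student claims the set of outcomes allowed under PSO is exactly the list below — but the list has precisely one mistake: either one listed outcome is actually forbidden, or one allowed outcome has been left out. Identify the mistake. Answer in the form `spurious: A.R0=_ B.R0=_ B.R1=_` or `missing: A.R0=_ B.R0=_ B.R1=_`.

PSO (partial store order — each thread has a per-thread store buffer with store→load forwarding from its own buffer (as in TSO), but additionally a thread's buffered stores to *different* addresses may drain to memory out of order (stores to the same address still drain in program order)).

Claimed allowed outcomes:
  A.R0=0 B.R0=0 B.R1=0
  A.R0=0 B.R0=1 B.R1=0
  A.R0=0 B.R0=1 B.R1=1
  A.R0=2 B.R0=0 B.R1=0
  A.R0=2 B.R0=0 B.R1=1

outcome vector order: (A.R0,B.R0,B.R1)
under PSO → <0 0 0> <0 0 1> <0 1 0> <0 1 1> <2 0 0> <2 0 1>
PSO∖claimed = {<0 0 1>}

missing: A.R0=0 B.R0=0 B.R1=1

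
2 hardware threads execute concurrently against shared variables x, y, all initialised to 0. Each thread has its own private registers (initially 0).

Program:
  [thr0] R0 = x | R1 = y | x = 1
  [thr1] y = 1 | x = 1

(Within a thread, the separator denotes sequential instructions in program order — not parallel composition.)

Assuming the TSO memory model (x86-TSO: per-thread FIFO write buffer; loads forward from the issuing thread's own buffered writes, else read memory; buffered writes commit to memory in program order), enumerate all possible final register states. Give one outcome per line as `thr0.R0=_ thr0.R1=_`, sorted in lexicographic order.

outcome vector order: (thr0.R0,thr0.R1)
|TSO outcomes| = 3

thr0.R0=0 thr0.R1=0
thr0.R0=0 thr0.R1=1
thr0.R0=1 thr0.R1=1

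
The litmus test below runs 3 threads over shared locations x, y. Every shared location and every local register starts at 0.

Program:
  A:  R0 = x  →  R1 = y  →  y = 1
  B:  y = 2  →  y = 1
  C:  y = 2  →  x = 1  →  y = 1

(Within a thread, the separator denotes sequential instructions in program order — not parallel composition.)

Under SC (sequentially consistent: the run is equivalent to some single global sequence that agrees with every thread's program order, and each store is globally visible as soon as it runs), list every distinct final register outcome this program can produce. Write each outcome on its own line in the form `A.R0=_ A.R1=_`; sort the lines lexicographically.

A.R0=0 A.R1=0
A.R0=0 A.R1=1
A.R0=0 A.R1=2
A.R0=1 A.R1=1
A.R0=1 A.R1=2

outcome vector order: (A.R0,A.R1)
|SC outcomes| = 5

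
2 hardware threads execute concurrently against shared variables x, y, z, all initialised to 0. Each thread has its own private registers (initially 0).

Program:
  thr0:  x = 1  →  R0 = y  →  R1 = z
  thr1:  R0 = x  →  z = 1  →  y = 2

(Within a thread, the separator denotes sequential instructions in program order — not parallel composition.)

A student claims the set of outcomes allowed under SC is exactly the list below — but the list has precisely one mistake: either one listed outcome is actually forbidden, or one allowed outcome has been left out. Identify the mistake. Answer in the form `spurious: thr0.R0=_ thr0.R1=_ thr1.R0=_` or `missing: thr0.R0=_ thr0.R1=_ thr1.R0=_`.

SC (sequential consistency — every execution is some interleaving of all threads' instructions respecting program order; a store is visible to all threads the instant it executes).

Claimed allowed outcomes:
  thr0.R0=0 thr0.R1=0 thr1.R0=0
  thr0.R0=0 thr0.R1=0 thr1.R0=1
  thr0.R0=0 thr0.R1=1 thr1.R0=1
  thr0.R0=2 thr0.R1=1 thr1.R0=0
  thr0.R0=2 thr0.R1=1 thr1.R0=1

outcome vector order: (thr0.R0,thr0.R1,thr1.R0)
SC: 6 outcomes — {0/0/0 0/0/1 0/1/0 0/1/1 2/1/0 2/1/1}
SC∖claimed = {0/1/0}

missing: thr0.R0=0 thr0.R1=1 thr1.R0=0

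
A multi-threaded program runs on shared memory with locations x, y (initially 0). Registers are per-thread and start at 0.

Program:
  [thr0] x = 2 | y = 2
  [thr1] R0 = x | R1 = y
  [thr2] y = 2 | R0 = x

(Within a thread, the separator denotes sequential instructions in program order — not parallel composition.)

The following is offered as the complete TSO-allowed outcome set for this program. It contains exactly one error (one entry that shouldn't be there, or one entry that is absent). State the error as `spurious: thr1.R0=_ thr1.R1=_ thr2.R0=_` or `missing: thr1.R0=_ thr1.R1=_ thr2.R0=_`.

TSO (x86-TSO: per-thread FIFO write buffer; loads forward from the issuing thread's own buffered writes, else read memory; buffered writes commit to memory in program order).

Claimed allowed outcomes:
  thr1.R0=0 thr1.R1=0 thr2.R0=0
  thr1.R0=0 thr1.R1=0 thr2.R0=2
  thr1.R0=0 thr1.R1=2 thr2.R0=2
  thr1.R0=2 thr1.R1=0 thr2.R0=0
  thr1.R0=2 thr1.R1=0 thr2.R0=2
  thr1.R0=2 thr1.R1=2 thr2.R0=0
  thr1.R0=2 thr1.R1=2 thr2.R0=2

outcome vector order: (thr1.R0,thr1.R1,thr2.R0)
TSO (8): <0 0 0>; <0 0 2>; <0 2 0>; <0 2 2>; <2 0 0>; <2 0 2>; <2 2 0>; <2 2 2>
TSO∖claimed = {<0 2 0>}

missing: thr1.R0=0 thr1.R1=2 thr2.R0=0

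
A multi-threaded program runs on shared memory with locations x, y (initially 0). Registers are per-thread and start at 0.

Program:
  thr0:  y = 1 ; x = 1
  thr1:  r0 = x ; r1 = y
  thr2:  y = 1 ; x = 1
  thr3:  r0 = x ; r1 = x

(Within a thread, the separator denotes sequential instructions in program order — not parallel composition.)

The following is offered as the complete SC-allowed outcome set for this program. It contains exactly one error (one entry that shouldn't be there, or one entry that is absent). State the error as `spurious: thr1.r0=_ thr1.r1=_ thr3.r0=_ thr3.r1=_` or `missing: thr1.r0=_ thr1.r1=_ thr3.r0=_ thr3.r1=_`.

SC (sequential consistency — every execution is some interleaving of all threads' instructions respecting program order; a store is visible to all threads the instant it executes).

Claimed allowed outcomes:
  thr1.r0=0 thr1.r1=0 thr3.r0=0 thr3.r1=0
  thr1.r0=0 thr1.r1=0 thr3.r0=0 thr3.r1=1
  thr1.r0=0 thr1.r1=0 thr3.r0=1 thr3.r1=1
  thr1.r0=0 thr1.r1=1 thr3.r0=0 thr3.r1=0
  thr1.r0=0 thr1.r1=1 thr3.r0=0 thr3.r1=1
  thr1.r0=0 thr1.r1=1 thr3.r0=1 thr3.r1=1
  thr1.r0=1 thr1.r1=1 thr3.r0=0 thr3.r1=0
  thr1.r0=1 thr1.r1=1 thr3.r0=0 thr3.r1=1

missing: thr1.r0=1 thr1.r1=1 thr3.r0=1 thr3.r1=1

outcome vector order: (thr1.r0,thr1.r1,thr3.r0,thr3.r1)
under SC → (0,0,0,0); (0,0,0,1); (0,0,1,1); (0,1,0,0); (0,1,0,1); (0,1,1,1); (1,1,0,0); (1,1,0,1); (1,1,1,1)
SC∖claimed = {(1,1,1,1)}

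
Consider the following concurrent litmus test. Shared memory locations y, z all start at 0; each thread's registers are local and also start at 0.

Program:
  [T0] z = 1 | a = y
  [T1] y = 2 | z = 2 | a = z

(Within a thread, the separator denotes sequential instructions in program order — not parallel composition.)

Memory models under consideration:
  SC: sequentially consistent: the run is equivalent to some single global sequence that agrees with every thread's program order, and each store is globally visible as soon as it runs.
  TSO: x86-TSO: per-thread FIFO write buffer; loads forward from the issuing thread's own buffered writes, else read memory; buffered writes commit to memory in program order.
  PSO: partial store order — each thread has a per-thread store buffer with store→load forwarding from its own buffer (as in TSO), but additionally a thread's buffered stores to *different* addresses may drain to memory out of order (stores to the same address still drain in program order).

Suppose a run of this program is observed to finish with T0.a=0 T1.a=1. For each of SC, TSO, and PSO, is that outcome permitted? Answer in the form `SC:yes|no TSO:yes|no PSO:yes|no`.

SC:no TSO:yes PSO:yes

outcome vector order: (T0.a,T1.a)
SC: 3 outcomes — {0/2, 2/1, 2/2}
TSO: 4 outcomes — {0/1, 0/2, 2/1, 2/2}
PSO: 4 outcomes — {0/1, 0/2, 2/1, 2/2}
target 0/1 ∈ {TSO,PSO}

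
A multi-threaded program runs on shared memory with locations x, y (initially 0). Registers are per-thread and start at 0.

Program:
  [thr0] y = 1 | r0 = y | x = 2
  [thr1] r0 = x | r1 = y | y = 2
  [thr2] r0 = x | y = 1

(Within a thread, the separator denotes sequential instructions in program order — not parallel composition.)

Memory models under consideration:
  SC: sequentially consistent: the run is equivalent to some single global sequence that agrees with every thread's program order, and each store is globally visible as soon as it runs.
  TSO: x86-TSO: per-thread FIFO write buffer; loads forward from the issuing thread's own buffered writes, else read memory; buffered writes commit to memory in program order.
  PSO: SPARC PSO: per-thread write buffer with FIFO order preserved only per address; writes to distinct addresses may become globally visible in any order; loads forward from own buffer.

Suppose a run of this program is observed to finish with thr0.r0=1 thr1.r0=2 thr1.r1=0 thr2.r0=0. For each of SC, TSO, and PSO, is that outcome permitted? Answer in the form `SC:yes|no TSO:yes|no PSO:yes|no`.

outcome vector order: (thr0.r0,thr1.r0,thr1.r1,thr2.r0)
SC (10): 1/0/0/0 1/0/0/2 1/0/1/0 1/0/1/2 1/2/1/0 1/2/1/2 2/0/0/0 2/0/0/2 2/0/1/0 2/0/1/2
TSO (10): 1/0/0/0 1/0/0/2 1/0/1/0 1/0/1/2 1/2/1/0 1/2/1/2 2/0/0/0 2/0/0/2 2/0/1/0 2/0/1/2
PSO (12): 1/0/0/0 1/0/0/2 1/0/1/0 1/0/1/2 1/2/0/0 1/2/0/2 1/2/1/0 1/2/1/2 2/0/0/0 2/0/0/2 2/0/1/0 2/0/1/2
target 1/2/0/0 ∈ {PSO}

SC:no TSO:no PSO:yes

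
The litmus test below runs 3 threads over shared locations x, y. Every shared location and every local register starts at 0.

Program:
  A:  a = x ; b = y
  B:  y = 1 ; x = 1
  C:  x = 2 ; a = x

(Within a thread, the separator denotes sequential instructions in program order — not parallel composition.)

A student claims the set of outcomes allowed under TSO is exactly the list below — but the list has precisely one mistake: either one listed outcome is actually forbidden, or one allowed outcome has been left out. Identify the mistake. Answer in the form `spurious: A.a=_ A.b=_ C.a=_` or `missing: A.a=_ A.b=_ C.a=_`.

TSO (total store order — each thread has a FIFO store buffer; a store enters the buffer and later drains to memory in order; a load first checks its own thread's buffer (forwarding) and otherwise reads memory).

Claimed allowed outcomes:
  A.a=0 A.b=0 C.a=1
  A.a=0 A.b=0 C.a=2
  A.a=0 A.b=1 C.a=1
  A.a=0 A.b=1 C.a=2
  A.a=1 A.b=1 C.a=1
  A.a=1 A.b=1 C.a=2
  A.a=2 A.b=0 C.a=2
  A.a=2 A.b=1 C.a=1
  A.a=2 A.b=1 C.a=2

missing: A.a=2 A.b=0 C.a=1

outcome vector order: (A.a,A.b,C.a)
under TSO → 001 002 011 012 111 112 201 202 211 212
TSO∖claimed = {201}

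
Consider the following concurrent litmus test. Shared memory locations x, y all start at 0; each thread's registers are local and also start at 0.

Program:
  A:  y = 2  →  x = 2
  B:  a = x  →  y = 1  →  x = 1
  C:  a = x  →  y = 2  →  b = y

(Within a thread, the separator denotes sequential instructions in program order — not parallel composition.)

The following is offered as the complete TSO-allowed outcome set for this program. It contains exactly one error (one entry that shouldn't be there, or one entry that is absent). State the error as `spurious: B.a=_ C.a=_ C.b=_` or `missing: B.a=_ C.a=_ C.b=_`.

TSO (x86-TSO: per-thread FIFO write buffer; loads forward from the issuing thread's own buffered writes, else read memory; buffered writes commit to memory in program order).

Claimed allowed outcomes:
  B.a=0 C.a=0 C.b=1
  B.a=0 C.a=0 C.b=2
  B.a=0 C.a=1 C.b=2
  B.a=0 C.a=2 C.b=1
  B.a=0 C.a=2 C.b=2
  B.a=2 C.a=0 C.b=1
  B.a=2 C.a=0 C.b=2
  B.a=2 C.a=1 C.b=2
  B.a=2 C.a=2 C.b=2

outcome vector order: (B.a,C.a,C.b)
under TSO → 001; 002; 012; 021; 022; 201; 202; 212; 221; 222
TSO∖claimed = {221}

missing: B.a=2 C.a=2 C.b=1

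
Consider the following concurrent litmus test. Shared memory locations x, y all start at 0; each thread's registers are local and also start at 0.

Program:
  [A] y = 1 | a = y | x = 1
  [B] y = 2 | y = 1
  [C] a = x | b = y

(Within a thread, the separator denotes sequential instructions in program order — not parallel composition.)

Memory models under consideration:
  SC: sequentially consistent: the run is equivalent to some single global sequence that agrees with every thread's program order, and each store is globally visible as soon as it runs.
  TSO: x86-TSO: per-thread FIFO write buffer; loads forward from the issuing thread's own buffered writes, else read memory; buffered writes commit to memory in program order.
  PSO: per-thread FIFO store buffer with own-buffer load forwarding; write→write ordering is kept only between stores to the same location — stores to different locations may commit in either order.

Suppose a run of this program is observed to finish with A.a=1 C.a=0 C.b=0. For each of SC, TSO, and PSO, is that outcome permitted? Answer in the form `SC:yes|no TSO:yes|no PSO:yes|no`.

outcome vector order: (A.a,C.a,C.b)
under SC → 1/0/0 1/0/1 1/0/2 1/1/1 1/1/2 2/0/0 2/0/1 2/0/2 2/1/1 2/1/2
under TSO → 1/0/0 1/0/1 1/0/2 1/1/1 1/1/2 2/0/0 2/0/1 2/0/2 2/1/1 2/1/2
under PSO → 1/0/0 1/0/1 1/0/2 1/1/0 1/1/1 1/1/2 2/0/0 2/0/1 2/0/2 2/1/1 2/1/2
target 1/0/0 ∈ {SC,TSO,PSO}

SC:yes TSO:yes PSO:yes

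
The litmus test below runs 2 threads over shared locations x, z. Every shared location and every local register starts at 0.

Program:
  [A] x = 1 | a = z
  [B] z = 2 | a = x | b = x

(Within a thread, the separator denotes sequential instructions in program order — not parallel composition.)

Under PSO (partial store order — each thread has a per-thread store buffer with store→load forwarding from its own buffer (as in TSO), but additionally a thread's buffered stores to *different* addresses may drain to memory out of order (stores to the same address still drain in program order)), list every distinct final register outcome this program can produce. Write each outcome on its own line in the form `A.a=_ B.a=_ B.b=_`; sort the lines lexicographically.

outcome vector order: (A.a,B.a,B.b)
|PSO outcomes| = 6

A.a=0 B.a=0 B.b=0
A.a=0 B.a=0 B.b=1
A.a=0 B.a=1 B.b=1
A.a=2 B.a=0 B.b=0
A.a=2 B.a=0 B.b=1
A.a=2 B.a=1 B.b=1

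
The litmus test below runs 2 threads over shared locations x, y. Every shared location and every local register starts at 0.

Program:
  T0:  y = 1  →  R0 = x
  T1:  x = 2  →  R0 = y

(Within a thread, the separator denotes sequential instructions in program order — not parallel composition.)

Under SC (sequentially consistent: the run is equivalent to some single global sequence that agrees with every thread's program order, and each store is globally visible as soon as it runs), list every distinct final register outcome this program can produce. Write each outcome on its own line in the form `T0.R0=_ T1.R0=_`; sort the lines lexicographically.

T0.R0=0 T1.R0=1
T0.R0=2 T1.R0=0
T0.R0=2 T1.R0=1

outcome vector order: (T0.R0,T1.R0)
|SC outcomes| = 3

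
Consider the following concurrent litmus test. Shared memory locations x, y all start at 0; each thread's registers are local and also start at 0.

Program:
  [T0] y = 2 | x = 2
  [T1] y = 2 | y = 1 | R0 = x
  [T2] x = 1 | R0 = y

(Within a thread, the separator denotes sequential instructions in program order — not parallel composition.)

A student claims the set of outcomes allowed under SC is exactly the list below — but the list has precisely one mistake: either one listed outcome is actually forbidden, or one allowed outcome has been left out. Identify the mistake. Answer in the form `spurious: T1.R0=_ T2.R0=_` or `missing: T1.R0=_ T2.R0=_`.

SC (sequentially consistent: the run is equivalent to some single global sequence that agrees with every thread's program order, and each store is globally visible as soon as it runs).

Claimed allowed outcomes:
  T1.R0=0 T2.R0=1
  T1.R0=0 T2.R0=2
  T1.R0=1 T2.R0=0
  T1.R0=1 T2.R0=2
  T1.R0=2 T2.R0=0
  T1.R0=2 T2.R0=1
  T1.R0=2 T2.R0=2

outcome vector order: (T1.R0,T2.R0)
SC (8): (0,1); (0,2); (1,0); (1,1); (1,2); (2,0); (2,1); (2,2)
SC∖claimed = {(1,1)}

missing: T1.R0=1 T2.R0=1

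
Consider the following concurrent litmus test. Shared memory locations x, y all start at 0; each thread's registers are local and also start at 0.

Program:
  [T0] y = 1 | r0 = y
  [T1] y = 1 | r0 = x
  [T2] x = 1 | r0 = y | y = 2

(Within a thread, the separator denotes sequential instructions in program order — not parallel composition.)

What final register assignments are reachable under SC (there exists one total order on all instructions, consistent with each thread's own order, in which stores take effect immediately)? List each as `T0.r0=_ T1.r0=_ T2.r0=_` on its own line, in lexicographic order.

outcome vector order: (T0.r0,T1.r0,T2.r0)
|SC outcomes| = 6

T0.r0=1 T1.r0=0 T2.r0=1
T0.r0=1 T1.r0=1 T2.r0=0
T0.r0=1 T1.r0=1 T2.r0=1
T0.r0=2 T1.r0=0 T2.r0=1
T0.r0=2 T1.r0=1 T2.r0=0
T0.r0=2 T1.r0=1 T2.r0=1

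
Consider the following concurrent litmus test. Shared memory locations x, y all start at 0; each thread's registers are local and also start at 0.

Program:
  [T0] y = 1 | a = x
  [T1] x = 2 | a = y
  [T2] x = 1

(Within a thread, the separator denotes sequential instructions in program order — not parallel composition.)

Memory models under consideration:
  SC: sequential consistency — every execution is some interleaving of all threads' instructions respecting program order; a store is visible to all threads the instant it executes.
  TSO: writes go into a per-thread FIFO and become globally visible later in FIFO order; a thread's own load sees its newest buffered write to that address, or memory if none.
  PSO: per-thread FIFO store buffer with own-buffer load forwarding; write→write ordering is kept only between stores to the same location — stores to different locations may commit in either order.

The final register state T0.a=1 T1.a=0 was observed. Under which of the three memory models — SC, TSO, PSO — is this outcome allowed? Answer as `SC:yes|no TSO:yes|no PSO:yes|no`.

outcome vector order: (T0.a,T1.a)
[SC] allowed = {01, 10, 11, 20, 21}
[TSO] allowed = {00, 01, 10, 11, 20, 21}
[PSO] allowed = {00, 01, 10, 11, 20, 21}
target 10 ∈ {SC,TSO,PSO}

SC:yes TSO:yes PSO:yes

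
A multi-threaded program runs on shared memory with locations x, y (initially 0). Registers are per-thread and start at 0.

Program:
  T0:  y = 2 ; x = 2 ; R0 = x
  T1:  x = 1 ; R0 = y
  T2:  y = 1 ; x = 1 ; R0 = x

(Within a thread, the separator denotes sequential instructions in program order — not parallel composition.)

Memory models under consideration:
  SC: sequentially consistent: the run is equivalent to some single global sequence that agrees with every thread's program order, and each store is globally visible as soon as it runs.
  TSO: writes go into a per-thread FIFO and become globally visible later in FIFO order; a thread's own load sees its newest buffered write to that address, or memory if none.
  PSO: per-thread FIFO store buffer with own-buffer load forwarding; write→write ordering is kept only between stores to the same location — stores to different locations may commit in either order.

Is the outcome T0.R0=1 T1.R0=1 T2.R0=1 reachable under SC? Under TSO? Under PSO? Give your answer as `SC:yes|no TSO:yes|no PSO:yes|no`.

SC:yes TSO:yes PSO:yes

outcome vector order: (T0.R0,T1.R0,T2.R0)
SC: 11 outcomes — {(1,0,1) (1,1,1) (1,1,2) (1,2,1) (1,2,2) (2,0,1) (2,0,2) (2,1,1) (2,1,2) (2,2,1) (2,2,2)}
TSO: 12 outcomes — {(1,0,1) (1,0,2) (1,1,1) (1,1,2) (1,2,1) (1,2,2) (2,0,1) (2,0,2) (2,1,1) (2,1,2) (2,2,1) (2,2,2)}
PSO: 12 outcomes — {(1,0,1) (1,0,2) (1,1,1) (1,1,2) (1,2,1) (1,2,2) (2,0,1) (2,0,2) (2,1,1) (2,1,2) (2,2,1) (2,2,2)}
target (1,1,1) ∈ {SC,TSO,PSO}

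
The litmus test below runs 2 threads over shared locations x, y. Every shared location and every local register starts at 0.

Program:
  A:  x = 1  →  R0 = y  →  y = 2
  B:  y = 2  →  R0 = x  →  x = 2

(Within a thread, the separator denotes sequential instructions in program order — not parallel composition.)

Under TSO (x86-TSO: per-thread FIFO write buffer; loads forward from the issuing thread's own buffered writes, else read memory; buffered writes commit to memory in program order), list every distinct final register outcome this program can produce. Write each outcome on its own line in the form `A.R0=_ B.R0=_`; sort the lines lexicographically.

outcome vector order: (A.R0,B.R0)
|TSO outcomes| = 4

A.R0=0 B.R0=0
A.R0=0 B.R0=1
A.R0=2 B.R0=0
A.R0=2 B.R0=1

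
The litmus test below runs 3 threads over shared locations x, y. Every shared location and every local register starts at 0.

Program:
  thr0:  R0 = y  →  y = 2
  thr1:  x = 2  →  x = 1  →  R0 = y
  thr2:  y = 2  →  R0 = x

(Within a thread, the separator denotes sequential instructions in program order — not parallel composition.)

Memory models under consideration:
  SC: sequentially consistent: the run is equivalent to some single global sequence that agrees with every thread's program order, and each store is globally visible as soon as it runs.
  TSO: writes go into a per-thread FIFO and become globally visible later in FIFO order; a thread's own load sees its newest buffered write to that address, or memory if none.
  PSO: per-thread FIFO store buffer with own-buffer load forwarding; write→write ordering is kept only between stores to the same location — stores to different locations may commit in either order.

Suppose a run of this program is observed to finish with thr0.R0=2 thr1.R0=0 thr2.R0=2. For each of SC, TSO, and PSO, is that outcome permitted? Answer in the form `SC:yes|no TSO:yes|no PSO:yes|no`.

SC:no TSO:yes PSO:yes

outcome vector order: (thr0.R0,thr1.R0,thr2.R0)
SC (8): <0 0 1>, <0 2 0>, <0 2 1>, <0 2 2>, <2 0 1>, <2 2 0>, <2 2 1>, <2 2 2>
TSO (12): <0 0 0>, <0 0 1>, <0 0 2>, <0 2 0>, <0 2 1>, <0 2 2>, <2 0 0>, <2 0 1>, <2 0 2>, <2 2 0>, <2 2 1>, <2 2 2>
PSO (12): <0 0 0>, <0 0 1>, <0 0 2>, <0 2 0>, <0 2 1>, <0 2 2>, <2 0 0>, <2 0 1>, <2 0 2>, <2 2 0>, <2 2 1>, <2 2 2>
target <2 0 2> ∈ {TSO,PSO}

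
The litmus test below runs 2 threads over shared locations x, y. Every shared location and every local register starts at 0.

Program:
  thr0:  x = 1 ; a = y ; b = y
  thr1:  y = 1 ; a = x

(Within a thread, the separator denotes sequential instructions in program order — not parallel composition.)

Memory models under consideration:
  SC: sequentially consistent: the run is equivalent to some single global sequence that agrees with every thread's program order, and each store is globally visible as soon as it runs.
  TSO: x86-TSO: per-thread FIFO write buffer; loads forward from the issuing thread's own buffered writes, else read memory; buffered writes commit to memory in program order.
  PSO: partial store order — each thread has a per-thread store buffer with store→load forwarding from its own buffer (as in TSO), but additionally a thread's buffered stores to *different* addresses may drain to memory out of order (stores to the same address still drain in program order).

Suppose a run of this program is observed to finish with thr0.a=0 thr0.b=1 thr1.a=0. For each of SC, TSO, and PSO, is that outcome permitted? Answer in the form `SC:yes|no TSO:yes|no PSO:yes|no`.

SC:no TSO:yes PSO:yes

outcome vector order: (thr0.a,thr0.b,thr1.a)
SC (4): 0/0/1, 0/1/1, 1/1/0, 1/1/1
TSO (6): 0/0/0, 0/0/1, 0/1/0, 0/1/1, 1/1/0, 1/1/1
PSO (6): 0/0/0, 0/0/1, 0/1/0, 0/1/1, 1/1/0, 1/1/1
target 0/1/0 ∈ {TSO,PSO}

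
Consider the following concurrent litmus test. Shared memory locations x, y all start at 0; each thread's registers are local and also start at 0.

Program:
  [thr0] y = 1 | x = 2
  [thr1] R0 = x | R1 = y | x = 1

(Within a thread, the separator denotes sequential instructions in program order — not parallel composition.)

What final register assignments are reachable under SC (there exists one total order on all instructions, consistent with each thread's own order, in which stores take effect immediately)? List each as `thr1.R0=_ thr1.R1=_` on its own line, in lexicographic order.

outcome vector order: (thr1.R0,thr1.R1)
|SC outcomes| = 3

thr1.R0=0 thr1.R1=0
thr1.R0=0 thr1.R1=1
thr1.R0=2 thr1.R1=1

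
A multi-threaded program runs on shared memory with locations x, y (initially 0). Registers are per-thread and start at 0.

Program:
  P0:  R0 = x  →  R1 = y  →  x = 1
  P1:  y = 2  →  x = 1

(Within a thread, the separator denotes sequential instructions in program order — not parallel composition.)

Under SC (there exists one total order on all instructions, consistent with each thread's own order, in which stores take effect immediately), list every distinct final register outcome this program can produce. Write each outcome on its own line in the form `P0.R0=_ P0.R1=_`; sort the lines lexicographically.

outcome vector order: (P0.R0,P0.R1)
|SC outcomes| = 3

P0.R0=0 P0.R1=0
P0.R0=0 P0.R1=2
P0.R0=1 P0.R1=2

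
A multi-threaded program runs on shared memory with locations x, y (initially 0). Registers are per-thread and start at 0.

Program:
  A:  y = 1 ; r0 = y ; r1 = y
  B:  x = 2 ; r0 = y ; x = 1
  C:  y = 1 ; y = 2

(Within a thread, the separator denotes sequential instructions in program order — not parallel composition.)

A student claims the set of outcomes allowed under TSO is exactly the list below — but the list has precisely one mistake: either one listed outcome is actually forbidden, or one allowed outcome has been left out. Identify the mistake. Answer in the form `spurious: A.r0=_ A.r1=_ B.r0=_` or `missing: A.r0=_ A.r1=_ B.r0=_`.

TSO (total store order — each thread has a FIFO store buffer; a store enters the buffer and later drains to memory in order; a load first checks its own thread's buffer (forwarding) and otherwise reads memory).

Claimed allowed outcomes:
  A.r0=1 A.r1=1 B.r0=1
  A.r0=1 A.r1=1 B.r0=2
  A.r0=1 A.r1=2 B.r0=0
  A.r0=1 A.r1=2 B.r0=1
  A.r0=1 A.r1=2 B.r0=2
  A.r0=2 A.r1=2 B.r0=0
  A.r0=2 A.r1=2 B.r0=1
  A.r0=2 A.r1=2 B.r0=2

outcome vector order: (A.r0,A.r1,B.r0)
[TSO] allowed = {110, 111, 112, 120, 121, 122, 220, 221, 222}
TSO∖claimed = {110}

missing: A.r0=1 A.r1=1 B.r0=0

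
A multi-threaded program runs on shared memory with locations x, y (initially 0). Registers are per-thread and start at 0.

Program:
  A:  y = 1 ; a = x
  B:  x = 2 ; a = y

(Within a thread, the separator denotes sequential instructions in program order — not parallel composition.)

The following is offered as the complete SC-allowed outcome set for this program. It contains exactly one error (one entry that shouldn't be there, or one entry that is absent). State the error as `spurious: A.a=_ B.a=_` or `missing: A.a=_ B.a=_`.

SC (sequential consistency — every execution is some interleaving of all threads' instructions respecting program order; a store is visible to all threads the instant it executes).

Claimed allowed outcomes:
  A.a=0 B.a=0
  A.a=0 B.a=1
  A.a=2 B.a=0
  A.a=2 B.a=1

outcome vector order: (A.a,B.a)
SC (3): 01, 20, 21
claimed∖SC = {00}

spurious: A.a=0 B.a=0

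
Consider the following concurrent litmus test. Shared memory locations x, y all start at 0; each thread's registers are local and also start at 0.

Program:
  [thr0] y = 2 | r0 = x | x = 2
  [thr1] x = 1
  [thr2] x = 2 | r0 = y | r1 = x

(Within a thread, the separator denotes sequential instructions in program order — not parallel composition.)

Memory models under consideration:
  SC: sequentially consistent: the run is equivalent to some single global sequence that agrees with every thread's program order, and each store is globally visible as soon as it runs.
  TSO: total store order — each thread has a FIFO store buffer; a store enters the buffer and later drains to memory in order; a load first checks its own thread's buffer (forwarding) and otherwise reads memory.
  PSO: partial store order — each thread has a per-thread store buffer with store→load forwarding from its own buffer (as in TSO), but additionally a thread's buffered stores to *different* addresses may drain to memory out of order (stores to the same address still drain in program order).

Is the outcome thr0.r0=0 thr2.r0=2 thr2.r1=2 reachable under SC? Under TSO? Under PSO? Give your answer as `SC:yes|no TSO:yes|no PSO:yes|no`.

SC:yes TSO:yes PSO:yes

outcome vector order: (thr0.r0,thr2.r0,thr2.r1)
under SC → 0/2/1; 0/2/2; 1/0/1; 1/0/2; 1/2/1; 1/2/2; 2/0/1; 2/0/2; 2/2/1; 2/2/2
under TSO → 0/0/1; 0/0/2; 0/2/1; 0/2/2; 1/0/1; 1/0/2; 1/2/1; 1/2/2; 2/0/1; 2/0/2; 2/2/1; 2/2/2
under PSO → 0/0/1; 0/0/2; 0/2/1; 0/2/2; 1/0/1; 1/0/2; 1/2/1; 1/2/2; 2/0/1; 2/0/2; 2/2/1; 2/2/2
target 0/2/2 ∈ {SC,TSO,PSO}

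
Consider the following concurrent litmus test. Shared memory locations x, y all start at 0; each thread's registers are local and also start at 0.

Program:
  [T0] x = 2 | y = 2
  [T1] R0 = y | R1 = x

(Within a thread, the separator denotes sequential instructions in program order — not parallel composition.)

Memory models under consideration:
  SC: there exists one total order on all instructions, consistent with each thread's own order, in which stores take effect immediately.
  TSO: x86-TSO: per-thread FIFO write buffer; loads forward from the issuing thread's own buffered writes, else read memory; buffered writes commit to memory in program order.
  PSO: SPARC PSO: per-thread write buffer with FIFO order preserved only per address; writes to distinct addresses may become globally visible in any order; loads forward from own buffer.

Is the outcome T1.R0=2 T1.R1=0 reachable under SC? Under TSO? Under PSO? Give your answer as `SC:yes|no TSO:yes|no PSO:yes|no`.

outcome vector order: (T1.R0,T1.R1)
[SC] allowed = {0/0; 0/2; 2/2}
[TSO] allowed = {0/0; 0/2; 2/2}
[PSO] allowed = {0/0; 0/2; 2/0; 2/2}
target 2/0 ∈ {PSO}

SC:no TSO:no PSO:yes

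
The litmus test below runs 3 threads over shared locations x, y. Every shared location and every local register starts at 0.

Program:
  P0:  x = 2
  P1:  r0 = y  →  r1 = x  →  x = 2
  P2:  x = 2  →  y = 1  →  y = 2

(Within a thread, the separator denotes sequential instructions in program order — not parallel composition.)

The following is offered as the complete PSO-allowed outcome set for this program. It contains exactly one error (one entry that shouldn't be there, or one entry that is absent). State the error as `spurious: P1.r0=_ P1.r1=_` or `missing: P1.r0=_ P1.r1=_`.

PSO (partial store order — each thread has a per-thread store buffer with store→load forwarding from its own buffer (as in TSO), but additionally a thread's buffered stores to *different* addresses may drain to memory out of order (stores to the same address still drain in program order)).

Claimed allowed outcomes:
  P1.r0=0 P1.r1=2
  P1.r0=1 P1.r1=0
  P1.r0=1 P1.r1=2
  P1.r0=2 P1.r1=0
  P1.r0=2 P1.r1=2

outcome vector order: (P1.r0,P1.r1)
under PSO → (0,0), (0,2), (1,0), (1,2), (2,0), (2,2)
PSO∖claimed = {(0,0)}

missing: P1.r0=0 P1.r1=0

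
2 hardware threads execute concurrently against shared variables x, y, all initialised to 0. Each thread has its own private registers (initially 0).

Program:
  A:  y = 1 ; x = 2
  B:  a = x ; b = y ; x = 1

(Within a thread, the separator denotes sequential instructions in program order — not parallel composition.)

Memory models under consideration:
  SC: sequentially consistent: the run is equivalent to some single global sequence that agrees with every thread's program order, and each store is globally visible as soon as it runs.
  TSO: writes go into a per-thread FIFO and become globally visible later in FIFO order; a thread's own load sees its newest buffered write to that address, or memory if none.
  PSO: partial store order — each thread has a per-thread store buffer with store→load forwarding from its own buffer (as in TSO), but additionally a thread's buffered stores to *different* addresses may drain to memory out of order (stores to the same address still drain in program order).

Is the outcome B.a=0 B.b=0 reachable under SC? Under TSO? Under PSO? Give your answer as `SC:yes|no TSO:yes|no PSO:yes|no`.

SC:yes TSO:yes PSO:yes

outcome vector order: (B.a,B.b)
SC (3): 00 01 21
TSO (3): 00 01 21
PSO (4): 00 01 20 21
target 00 ∈ {SC,TSO,PSO}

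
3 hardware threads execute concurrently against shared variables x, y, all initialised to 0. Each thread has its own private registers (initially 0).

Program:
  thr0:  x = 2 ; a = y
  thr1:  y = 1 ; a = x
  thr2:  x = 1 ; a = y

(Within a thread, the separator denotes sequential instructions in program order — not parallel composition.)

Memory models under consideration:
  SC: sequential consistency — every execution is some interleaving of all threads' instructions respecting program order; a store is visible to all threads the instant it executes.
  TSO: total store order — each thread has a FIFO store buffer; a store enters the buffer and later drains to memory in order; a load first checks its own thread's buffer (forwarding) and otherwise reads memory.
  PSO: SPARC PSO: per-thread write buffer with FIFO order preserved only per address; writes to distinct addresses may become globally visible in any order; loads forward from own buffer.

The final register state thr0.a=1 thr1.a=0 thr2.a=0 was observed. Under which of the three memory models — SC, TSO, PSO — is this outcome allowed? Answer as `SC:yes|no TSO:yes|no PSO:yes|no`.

outcome vector order: (thr0.a,thr1.a,thr2.a)
SC: 9 outcomes — {0/1/0 0/1/1 0/2/0 0/2/1 1/0/1 1/1/0 1/1/1 1/2/0 1/2/1}
TSO: 12 outcomes — {0/0/0 0/0/1 0/1/0 0/1/1 0/2/0 0/2/1 1/0/0 1/0/1 1/1/0 1/1/1 1/2/0 1/2/1}
PSO: 12 outcomes — {0/0/0 0/0/1 0/1/0 0/1/1 0/2/0 0/2/1 1/0/0 1/0/1 1/1/0 1/1/1 1/2/0 1/2/1}
target 1/0/0 ∈ {TSO,PSO}

SC:no TSO:yes PSO:yes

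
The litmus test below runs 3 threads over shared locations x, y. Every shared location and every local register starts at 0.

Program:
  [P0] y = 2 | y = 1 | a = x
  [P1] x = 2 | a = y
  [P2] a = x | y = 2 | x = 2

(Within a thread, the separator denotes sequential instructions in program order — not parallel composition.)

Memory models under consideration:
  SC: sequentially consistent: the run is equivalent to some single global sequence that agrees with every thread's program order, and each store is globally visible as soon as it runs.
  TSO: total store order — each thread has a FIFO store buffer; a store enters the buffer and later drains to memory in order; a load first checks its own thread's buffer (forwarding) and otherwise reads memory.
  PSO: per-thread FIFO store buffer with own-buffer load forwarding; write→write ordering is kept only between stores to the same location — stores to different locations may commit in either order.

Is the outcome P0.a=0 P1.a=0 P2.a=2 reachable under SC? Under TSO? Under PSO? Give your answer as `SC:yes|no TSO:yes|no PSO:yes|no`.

SC:no TSO:yes PSO:yes

outcome vector order: (P0.a,P1.a,P2.a)
SC: 10 outcomes — {010; 012; 020; 022; 200; 202; 210; 212; 220; 222}
TSO: 12 outcomes — {000; 002; 010; 012; 020; 022; 200; 202; 210; 212; 220; 222}
PSO: 12 outcomes — {000; 002; 010; 012; 020; 022; 200; 202; 210; 212; 220; 222}
target 002 ∈ {TSO,PSO}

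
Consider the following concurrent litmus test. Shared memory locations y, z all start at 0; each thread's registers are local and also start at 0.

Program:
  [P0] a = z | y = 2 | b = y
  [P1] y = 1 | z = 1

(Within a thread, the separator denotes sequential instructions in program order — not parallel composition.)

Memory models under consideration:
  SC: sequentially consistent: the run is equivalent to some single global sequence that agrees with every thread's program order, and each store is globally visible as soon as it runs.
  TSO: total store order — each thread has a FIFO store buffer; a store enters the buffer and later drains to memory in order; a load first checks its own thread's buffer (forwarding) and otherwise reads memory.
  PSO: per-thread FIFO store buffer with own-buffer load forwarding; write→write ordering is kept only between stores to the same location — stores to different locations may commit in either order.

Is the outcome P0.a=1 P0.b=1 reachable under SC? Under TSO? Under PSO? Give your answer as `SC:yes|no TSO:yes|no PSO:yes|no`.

SC:no TSO:no PSO:yes

outcome vector order: (P0.a,P0.b)
under SC → (0,1); (0,2); (1,2)
under TSO → (0,1); (0,2); (1,2)
under PSO → (0,1); (0,2); (1,1); (1,2)
target (1,1) ∈ {PSO}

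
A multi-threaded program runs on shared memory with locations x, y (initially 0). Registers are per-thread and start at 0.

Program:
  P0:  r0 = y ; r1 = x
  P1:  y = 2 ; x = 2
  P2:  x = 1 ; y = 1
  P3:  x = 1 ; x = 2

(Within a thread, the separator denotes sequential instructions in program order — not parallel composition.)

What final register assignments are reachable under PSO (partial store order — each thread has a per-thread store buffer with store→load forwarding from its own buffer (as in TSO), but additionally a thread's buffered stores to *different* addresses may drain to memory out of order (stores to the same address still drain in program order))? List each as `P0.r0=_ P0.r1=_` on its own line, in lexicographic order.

P0.r0=0 P0.r1=0
P0.r0=0 P0.r1=1
P0.r0=0 P0.r1=2
P0.r0=1 P0.r1=0
P0.r0=1 P0.r1=1
P0.r0=1 P0.r1=2
P0.r0=2 P0.r1=0
P0.r0=2 P0.r1=1
P0.r0=2 P0.r1=2

outcome vector order: (P0.r0,P0.r1)
|PSO outcomes| = 9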